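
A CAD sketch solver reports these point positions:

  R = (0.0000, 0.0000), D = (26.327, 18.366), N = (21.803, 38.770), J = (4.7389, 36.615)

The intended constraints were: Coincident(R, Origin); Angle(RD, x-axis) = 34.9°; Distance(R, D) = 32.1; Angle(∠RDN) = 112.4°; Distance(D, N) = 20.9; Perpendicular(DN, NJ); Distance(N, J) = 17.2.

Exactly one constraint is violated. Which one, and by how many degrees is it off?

Perpendicular(DN, NJ) — off by 5.30°.

R = (0.00, 0.00) ✓; RD at 34.90° ✓; |RD| = 32.10 ✓; ∠RDN = 112.4° ✓; |DN| = 20.90 ✓; ∠(DN, NJ) = 84.70° ✗; |NJ| = 17.20 ✓.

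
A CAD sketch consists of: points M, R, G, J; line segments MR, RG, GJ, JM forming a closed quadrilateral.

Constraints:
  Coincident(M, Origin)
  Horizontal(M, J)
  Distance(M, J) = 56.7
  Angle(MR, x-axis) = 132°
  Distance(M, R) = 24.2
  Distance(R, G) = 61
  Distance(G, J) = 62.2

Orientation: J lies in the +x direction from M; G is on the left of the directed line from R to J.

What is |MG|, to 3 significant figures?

64.6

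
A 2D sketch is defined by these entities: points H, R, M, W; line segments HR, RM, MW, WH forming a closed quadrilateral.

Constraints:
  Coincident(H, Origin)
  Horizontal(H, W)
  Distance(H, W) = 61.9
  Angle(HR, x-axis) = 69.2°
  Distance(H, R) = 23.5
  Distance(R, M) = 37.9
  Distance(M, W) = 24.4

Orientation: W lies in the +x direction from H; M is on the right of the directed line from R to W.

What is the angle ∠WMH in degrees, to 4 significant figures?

171.7°

Checks: |RM| = 37.90 ✓; |MW| = 24.40 ✓.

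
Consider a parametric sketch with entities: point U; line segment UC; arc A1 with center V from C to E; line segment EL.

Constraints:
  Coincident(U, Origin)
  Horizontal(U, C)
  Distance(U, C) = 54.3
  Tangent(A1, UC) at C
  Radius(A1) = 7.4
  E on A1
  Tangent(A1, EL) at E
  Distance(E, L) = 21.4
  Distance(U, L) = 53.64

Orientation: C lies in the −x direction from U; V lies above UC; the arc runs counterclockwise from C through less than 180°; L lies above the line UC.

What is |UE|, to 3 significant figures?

47.4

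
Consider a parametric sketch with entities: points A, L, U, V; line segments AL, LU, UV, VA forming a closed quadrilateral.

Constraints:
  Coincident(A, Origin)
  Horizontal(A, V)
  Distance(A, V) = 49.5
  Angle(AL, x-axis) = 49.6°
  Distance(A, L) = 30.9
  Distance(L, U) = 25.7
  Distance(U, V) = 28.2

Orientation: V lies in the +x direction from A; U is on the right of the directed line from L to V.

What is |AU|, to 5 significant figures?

21.487

Checks: |LU| = 25.70 ✓; |UV| = 28.20 ✓.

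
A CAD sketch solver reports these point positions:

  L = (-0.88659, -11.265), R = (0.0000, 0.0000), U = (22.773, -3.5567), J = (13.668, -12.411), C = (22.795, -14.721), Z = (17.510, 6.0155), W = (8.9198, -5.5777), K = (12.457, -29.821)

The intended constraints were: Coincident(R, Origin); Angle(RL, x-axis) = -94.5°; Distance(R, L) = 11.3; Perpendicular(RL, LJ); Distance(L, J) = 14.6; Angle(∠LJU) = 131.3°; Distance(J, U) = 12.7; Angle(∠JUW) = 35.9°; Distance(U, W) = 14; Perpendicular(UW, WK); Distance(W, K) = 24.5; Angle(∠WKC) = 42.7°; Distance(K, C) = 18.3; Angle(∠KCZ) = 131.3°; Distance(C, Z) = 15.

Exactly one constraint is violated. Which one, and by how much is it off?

Distance(C, Z) = 15 — off by 6.40.

R = (0.00, 0.00) ✓; RL at -94.50° ✓; |RL| = 11.30 ✓; ∠(RL, LJ) = 90.00° ✓; |LJ| = 14.60 ✓; ∠LJU = 131.3° ✓; |JU| = 12.70 ✓; ∠JUW = 35.90° ✓; |UW| = 14.00 ✓; ∠(UW, WK) = 90.00° ✓; |WK| = 24.50 ✓; ∠WKC = 42.70° ✓; |KC| = 18.30 ✓; ∠KCZ = 131.3° ✓; |CZ| = 21.40 ✗.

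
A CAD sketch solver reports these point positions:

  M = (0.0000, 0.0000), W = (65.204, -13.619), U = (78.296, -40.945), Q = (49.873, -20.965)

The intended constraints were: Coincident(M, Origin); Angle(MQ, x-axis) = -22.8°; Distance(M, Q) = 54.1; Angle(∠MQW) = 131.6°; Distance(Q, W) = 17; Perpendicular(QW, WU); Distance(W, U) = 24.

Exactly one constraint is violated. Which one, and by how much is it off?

Distance(W, U) = 24 — off by 6.30.

M = (0.00, 0.00) ✓; MQ at -22.80° ✓; |MQ| = 54.10 ✓; ∠MQW = 131.6° ✓; |QW| = 17.00 ✓; ∠(QW, WU) = 90.00° ✓; |WU| = 30.30 ✗.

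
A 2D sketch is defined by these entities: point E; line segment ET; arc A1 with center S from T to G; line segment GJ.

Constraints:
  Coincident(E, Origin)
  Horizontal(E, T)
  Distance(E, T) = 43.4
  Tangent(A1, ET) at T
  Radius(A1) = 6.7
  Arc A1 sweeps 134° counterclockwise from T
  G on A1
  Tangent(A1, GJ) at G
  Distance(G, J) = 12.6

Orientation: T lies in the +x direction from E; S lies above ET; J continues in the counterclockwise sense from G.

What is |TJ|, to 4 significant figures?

20.79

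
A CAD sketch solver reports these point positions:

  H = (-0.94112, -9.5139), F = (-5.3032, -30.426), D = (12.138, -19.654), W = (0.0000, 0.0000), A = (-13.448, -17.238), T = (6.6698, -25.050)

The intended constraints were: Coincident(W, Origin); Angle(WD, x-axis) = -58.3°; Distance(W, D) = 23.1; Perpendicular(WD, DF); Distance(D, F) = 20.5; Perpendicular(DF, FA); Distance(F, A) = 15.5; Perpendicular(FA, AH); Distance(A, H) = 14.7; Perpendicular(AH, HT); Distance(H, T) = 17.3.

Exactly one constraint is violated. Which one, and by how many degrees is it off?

Perpendicular(AH, HT) — off by 5.60°.

W = (0.00, 0.00) ✓; WD at -58.30° ✓; |WD| = 23.10 ✓; ∠(WD, DF) = 90.00° ✓; |DF| = 20.50 ✓; ∠(DF, FA) = 90.00° ✓; |FA| = 15.50 ✓; ∠(FA, AH) = 90.00° ✓; |AH| = 14.70 ✓; ∠(AH, HT) = 95.60° ✗; |HT| = 17.30 ✓.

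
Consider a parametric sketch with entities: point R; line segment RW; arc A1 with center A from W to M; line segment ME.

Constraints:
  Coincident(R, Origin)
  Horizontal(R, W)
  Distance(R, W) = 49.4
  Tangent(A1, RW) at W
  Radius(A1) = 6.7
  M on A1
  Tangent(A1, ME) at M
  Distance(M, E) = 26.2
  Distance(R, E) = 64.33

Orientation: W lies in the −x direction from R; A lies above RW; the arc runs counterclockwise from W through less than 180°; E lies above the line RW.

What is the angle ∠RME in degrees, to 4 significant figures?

129.2°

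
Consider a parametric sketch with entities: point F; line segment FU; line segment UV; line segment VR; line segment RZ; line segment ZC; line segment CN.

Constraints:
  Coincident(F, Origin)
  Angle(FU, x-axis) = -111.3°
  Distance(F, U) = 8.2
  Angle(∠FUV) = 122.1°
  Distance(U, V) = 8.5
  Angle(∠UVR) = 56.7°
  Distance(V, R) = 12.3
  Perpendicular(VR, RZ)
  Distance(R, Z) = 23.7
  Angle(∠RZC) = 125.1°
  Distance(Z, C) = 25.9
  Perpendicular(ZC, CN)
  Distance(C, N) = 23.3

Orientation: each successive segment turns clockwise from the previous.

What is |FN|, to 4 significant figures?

37.34

F is at the origin; FU runs at -111.3° with length 8.2, so U = (-2.979, -7.640). ∠FUV = 122.1° gives UV at -169.2° from the x-axis; with |UV| = 8.5, V = (-11.33, -9.233). ∠UVR = 56.7° gives VR at 67.50° from the x-axis; with |VR| = 12.3, R = (-6.621, 2.131). VR ⟂ RZ, so RZ runs at -22.50°; with |RZ| = 23.7, Z = (15.27, -6.938). ∠RZC = 125.1° gives ZC at -77.40° from the x-axis; with |ZC| = 25.9, C = (20.92, -32.21). The perpendicularity gives CN at right angles to ZC, so CN runs at -167.4°; with |CN| = 23.3, N = (-1.814, -37.30). Then |FN| = |N − F| = 37.34.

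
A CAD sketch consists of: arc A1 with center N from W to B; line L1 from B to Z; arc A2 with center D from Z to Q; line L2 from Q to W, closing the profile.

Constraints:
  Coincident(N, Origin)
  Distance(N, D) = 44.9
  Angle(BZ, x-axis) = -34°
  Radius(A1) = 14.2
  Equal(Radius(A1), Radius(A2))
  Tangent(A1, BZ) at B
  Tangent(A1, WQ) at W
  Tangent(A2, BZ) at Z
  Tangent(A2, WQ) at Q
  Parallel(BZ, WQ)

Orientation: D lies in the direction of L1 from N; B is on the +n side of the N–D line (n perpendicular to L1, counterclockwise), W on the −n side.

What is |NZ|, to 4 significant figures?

47.09

Tangency of A1 to both parallel lines with radius 14.2 puts B and W at N ± 14.2·n: B = (7.941, 11.77), W = (-7.941, -11.77). Equal radii place Z and Q the same way about D: Z = D + 14.2·n = (45.16, -13.34), Q = D − 14.2·n = (29.28, -36.88). Then |NZ| = |Z − N| = 47.09.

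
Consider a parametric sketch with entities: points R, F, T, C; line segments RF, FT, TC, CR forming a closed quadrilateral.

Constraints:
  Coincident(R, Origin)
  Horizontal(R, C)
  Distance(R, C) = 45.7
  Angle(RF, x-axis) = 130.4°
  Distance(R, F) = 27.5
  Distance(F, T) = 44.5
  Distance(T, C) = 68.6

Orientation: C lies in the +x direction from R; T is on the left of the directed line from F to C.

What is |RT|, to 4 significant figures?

57.79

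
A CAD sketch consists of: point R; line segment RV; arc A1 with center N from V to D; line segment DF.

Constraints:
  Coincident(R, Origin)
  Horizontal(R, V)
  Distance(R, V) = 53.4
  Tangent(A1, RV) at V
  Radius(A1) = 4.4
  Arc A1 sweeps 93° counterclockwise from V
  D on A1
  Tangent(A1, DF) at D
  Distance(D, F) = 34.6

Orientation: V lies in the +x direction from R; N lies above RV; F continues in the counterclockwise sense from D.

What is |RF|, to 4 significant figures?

68.33

R is at the origin; R and V share the same y with |RV| = 53.4 and V on the +x side, so V = (53.40, 0.000). The tangent condition forces NV to be normal to RV, so N = V + (0, 4.4) = (53.40, 4.400). On A1, V sits at bearing -90° from N; a 93° counterclockwise sweep puts D at bearing 3°, so D = N + 4.4·(cos 3°, sin 3°) = (57.79, 4.630). A1 meets DF tangentially, so ND is at right angles to DF, so DF runs along (−sin 3°, cos 3°); with |DF| = 34.6, F = (55.98, 39.18). Then |RF| = |F − R| = 68.33.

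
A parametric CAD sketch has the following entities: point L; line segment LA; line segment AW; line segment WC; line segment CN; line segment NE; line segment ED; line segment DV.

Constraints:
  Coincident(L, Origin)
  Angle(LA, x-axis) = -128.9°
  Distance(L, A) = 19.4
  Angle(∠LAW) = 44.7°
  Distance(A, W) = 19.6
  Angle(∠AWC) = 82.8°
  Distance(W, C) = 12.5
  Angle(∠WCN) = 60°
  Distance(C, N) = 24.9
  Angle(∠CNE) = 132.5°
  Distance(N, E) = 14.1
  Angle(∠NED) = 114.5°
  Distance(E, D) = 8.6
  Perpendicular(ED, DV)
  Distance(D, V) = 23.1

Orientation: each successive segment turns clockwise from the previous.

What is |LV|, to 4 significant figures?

14.71

L is at the origin; LA runs at -128.9° with length 19.4, so A = (-12.18, -15.10). ∠LAW = 44.7° gives AW at 95.80° from the x-axis; with |AW| = 19.6, W = (-14.16, 4.402). ∠AWC = 82.8° gives WC at -1.400° from the x-axis; with |WC| = 12.5, C = (-1.667, 4.096). ∠WCN = 60.0° gives CN at -121.4° from the x-axis; with |CN| = 24.9, N = (-14.64, -17.16). ∠CNE = 132.5° gives NE at -168.9° from the x-axis; with |NE| = 14.1, E = (-28.48, -19.87). ∠NED = 114.5° gives ED at 125.6° from the x-axis; with |ED| = 8.6, D = (-33.48, -12.88). The perpendicularity gives DV at right angles to ED, so DV runs at 35.60°; with |DV| = 23.1, V = (-14.70, 0.5681). Then |LV| = |V − L| = 14.71.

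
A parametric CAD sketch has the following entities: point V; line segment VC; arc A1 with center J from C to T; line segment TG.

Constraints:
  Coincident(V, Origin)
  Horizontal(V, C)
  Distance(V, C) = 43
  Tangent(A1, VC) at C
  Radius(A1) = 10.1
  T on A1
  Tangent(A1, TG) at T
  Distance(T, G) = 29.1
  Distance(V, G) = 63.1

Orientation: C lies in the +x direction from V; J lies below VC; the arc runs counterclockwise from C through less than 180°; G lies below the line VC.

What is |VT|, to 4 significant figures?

37.36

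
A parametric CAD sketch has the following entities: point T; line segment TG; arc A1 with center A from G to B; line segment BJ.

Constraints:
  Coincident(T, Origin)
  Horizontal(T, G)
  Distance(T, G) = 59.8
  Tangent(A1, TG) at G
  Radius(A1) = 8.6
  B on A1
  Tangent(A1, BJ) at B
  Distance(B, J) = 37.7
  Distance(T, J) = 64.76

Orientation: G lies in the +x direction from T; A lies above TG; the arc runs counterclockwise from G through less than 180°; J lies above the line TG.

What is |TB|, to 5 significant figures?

68.329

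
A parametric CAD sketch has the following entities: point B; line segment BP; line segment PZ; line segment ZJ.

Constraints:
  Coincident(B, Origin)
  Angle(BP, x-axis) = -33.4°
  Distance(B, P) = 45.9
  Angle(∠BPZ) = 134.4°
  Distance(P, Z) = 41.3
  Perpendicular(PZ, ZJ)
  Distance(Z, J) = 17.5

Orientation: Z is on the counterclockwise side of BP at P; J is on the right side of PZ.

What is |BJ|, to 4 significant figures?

88.99

B is at the origin; BP runs at -33.4° with length 45.9, so P = 45.9·(cos -33.4°, sin -33.4°) = (38.32, -25.27). ∠BPZ = 134.4°, so PZ runs at -33.4° + (180° − 134.4°) = 12.20° from the x-axis; with |PZ| = 41.3, Z = P + 41.3·(cos 12.20°, sin 12.20°) = (78.69, -16.54). PZ is perpendicular to ZJ; with |ZJ| = 17.5 on the right of PZ, J = Z + 17.5·(0.2113, -0.9774) = (82.38, -33.64). Then |BJ| = |J − B| = 88.99.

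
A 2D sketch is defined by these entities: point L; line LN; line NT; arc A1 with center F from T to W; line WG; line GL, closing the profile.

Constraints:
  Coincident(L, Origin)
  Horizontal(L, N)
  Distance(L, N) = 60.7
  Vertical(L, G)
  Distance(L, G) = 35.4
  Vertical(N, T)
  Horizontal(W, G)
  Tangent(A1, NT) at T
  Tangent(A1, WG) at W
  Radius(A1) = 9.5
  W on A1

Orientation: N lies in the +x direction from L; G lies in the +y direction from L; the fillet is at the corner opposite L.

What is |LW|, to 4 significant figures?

62.25

L is at the origin; LN is horizontal with |LN| = 60.7 and N on the +x side, so N = (60.70, 0.000). L and G share the same x with |LG| = 35.4 and G on the +y side, so G = (0.000, 35.40). The virtual corner opposite L is at (60.70, 35.40). A1 meets NT tangentially, so FT is at right angles to NT and tangency of A1 to WG means the radius FW is perpendicular to WG, with radius 9.5, so the center F sits 9.5 in from both sides at F = (51.20, 25.90). That places the tangent points at T = (60.70, 25.90) on NT and W = (51.20, 35.40) on WG. Then |LW| = |W − L| = 62.25.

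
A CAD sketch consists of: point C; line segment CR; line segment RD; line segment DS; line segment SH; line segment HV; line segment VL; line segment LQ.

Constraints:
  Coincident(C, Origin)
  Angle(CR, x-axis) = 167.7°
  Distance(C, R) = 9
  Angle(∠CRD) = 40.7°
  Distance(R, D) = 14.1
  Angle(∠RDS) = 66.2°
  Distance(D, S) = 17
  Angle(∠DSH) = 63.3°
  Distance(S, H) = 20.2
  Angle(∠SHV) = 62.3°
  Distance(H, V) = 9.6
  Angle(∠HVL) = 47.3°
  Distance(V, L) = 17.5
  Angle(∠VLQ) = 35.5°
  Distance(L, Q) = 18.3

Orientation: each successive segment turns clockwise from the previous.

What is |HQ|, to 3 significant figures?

5.29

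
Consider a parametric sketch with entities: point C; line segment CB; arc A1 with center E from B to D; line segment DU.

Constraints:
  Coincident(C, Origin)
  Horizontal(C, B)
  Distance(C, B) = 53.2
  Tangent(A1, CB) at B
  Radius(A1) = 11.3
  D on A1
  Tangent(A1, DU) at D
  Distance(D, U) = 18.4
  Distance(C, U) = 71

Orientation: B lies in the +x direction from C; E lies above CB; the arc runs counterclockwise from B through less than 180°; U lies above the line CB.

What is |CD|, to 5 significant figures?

65.484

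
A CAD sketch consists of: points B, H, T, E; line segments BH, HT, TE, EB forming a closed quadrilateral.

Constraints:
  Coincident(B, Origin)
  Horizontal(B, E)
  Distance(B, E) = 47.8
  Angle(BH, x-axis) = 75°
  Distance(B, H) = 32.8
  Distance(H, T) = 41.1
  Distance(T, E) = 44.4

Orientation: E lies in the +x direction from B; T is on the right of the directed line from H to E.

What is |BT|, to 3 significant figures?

10.2

Checks: |HT| = 41.10 ✓; |TE| = 44.40 ✓.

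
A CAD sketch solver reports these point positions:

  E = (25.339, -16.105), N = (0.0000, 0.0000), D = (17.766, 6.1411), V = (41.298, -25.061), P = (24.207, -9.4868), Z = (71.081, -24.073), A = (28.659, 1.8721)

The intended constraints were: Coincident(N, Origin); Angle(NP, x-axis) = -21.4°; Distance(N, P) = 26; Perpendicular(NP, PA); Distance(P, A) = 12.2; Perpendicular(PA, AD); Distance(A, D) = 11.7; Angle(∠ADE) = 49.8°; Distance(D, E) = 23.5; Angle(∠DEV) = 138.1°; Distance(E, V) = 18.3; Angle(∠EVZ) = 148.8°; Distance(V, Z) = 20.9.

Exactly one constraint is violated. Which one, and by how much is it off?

Distance(V, Z) = 20.9 — off by 8.90.

N = (0.00, 0.00) ✓; NP at -21.40° ✓; |NP| = 26.00 ✓; ∠(NP, PA) = 90.00° ✓; |PA| = 12.20 ✓; ∠(PA, AD) = 90.00° ✓; |AD| = 11.70 ✓; ∠ADE = 49.80° ✓; |DE| = 23.50 ✓; ∠DEV = 138.1° ✓; |EV| = 18.30 ✓; ∠EVZ = 148.8° ✓; |VZ| = 29.80 ✗.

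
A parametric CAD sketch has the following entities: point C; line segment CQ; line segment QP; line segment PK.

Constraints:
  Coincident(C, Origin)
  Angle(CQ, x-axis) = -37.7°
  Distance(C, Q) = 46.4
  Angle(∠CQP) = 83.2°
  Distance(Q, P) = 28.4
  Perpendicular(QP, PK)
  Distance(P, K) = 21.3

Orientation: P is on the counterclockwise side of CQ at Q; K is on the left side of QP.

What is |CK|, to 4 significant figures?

33.74

∠CQP = 83.2°, so QP runs at -37.7° + (180° − 83.2°) = 59.10° from the x-axis; with |QP| = 28.4, P = Q + 28.4·(cos 59.10°, sin 59.10°) = (51.30, -4.006). QP ⟂ PK; with |PK| = 21.3 on the left of QP, K = P + 21.3·(-0.8581, 0.5135) = (33.02, 6.933). Then |CK| = |K − C| = 33.74.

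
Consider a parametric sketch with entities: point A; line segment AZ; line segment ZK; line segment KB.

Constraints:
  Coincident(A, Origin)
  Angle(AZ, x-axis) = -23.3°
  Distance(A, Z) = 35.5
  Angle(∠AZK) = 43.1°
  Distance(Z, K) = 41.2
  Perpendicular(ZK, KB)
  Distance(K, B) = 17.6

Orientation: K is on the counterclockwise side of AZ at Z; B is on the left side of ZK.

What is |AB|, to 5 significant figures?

16.666

∠AZK = 43.1°, so ZK runs at -23.3° + (180° − 43.1°) = 113.60° from the x-axis; with |ZK| = 41.2, K = Z + 41.2·(cos 113.60°, sin 113.60°) = (16.110, 23.712). The perpendicularity gives KB at right angles to ZK; with |KB| = 17.6 on the left of ZK, B = K + 17.6·(-0.91636, -0.40035) = (-0.017518, 16.666). Then |AB| = |B − A| = 16.666.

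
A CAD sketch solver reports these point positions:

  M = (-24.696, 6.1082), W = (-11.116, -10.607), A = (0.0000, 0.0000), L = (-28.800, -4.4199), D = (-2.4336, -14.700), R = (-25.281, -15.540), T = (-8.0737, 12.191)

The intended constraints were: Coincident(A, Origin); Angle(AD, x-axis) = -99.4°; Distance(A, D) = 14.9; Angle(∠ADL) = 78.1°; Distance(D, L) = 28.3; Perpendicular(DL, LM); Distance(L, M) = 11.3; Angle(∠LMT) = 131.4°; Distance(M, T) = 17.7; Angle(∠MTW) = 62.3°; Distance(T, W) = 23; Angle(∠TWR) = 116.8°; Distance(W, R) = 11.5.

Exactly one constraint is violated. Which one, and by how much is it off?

Distance(W, R) = 11.5 — off by 3.50.

A = (0.00, 0.00) ✓; AD at -99.40° ✓; |AD| = 14.90 ✓; ∠ADL = 78.10° ✓; |DL| = 28.30 ✓; ∠(DL, LM) = 90.00° ✓; |LM| = 11.30 ✓; ∠LMT = 131.4° ✓; |MT| = 17.70 ✓; ∠MTW = 62.30° ✓; |TW| = 23.00 ✓; ∠TWR = 116.8° ✓; |WR| = 15.00 ✗.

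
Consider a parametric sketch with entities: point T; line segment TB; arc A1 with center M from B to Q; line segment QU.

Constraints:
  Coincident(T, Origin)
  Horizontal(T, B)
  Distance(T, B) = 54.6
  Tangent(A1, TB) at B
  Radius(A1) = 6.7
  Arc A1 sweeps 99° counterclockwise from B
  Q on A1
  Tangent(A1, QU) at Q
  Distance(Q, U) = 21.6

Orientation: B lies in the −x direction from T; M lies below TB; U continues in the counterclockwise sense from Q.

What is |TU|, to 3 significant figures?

64.7

On A1, B sits at bearing 90° from M; a 99° counterclockwise sweep puts Q at bearing 189°, so Q = M + 6.7·(cos 189°, sin 189°) = (-61.2, -7.75). Since A1 is tangent to QU there, MQ ⟂ QU, so QU runs along (−sin 189°, cos 189°); with |QU| = 21.6, U = (-57.8, -29.1). Then |TU| = |U − T| = 64.7.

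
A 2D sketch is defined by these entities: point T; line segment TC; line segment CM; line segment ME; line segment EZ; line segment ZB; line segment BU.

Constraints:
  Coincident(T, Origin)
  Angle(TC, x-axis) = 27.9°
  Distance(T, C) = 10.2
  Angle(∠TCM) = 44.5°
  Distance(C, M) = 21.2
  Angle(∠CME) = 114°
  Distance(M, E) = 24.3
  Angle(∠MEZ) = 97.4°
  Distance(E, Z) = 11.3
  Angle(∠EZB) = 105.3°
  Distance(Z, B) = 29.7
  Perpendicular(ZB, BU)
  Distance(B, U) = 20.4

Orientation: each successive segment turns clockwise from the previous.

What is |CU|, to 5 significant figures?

15.545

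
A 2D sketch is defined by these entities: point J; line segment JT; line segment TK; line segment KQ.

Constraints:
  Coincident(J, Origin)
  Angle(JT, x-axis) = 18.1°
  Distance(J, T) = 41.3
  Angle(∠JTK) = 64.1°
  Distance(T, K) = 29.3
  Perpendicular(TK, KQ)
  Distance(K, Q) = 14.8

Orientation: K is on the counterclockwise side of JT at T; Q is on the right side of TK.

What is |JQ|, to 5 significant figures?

53.158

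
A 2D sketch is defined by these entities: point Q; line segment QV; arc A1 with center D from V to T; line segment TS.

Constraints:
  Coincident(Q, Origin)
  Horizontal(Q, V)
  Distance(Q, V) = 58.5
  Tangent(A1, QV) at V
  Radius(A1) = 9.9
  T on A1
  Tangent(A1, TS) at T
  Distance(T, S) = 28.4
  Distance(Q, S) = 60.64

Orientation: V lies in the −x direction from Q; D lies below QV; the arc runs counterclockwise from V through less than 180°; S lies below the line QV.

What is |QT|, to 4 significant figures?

67.98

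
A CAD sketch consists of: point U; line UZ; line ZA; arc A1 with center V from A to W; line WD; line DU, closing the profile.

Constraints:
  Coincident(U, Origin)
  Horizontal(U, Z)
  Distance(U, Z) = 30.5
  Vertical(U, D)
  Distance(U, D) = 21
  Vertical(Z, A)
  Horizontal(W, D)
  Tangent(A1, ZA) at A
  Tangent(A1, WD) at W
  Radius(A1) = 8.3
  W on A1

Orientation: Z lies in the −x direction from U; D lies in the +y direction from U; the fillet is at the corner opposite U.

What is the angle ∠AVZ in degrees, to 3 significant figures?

56.8°

U is at the origin; UZ is horizontal with |UZ| = 30.5 and Z on the −x side, so Z = (-30.5, 0.00). U and D share the same x with |UD| = 21.0 and D on the +y side, so D = (0.00, 21.0). The virtual corner opposite U is at (-30.5, 21.0). Since A1 is tangent to ZA there, VA ⟂ ZA and tangency of A1 to WD means the radius VW is perpendicular to WD, with radius 8.3, so the center V sits 8.3 in from both sides at V = (-22.2, 12.7). That places the tangent points at A = (-30.5, 12.7) on ZA and W = (-22.2, 21.0) on WD. Then cos ∠AVZ = VA·VZ / (|VA||VZ|), giving 56.8°.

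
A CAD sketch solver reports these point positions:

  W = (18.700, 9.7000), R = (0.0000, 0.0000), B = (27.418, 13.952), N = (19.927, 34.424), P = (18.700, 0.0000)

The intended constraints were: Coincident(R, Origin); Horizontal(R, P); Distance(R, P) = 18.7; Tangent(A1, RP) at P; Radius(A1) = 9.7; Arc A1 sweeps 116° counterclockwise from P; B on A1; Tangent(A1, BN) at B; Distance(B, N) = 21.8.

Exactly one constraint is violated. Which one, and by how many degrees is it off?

Tangent(A1, BN) at B — off by 5.90°.

R = (0.00, 0.00) ✓; R.y = 0.00, P.y = 0.00 ✓; |RP| = 18.70 ✓; ∠(WP, PR) = 90.00° ✓; |WP| = 9.700 ✓; bearing(W→B) − bearing(W→P) = 116.0° ✓; |WB| = 9.700 ✓; ∠(WB, BN) = 95.90° ✗; |BN| = 21.80 ✓.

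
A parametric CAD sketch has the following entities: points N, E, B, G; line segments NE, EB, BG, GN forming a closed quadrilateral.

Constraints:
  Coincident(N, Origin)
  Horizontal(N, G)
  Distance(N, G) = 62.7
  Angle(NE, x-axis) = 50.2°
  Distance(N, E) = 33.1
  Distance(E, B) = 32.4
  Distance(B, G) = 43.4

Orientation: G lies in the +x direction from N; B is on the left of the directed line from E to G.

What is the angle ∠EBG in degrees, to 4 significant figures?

78.44°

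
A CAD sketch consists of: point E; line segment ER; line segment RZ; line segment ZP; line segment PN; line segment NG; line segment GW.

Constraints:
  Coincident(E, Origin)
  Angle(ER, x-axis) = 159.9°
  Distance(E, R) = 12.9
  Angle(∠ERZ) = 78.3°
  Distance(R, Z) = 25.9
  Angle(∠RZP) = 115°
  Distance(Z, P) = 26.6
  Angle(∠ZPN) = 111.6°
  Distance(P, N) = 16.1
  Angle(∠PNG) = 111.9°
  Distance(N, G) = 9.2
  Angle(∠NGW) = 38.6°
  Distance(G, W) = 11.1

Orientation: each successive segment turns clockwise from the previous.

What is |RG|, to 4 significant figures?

36.86

E is at the origin; ER runs at 159.9° with length 12.9, so R = (-12.11, 4.433). ∠ERZ = 78.3° gives RZ at 58.20° from the x-axis; with |RZ| = 25.9, Z = (1.534, 26.45). ∠RZP = 115.0° gives ZP at -6.800° from the x-axis; with |ZP| = 26.6, P = (27.95, 23.30). ∠ZPN = 111.6° gives PN at -75.20° from the x-axis; with |PN| = 16.1, N = (32.06, 7.730). ∠PNG = 111.9° gives NG at -143.3° from the x-axis; with |NG| = 9.2, G = (24.68, 2.232). Then |RG| = |G − R| = 36.86.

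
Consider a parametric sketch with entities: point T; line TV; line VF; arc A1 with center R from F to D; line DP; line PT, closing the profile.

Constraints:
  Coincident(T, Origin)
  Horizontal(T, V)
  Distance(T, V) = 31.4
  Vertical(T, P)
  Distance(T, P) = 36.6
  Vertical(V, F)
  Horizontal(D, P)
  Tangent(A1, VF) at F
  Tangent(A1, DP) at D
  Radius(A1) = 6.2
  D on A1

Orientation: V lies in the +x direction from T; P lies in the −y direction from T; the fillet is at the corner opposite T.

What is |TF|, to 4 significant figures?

43.70

The virtual corner opposite T is at (31.40, -36.60). The tangent condition forces RF to be normal to VF and since A1 is tangent to DP there, RD ⟂ DP, with radius 6.2, so the center R sits 6.2 in from both sides at R = (25.20, -30.40). That places the tangent points at F = (31.40, -30.40) on VF and D = (25.20, -36.60) on DP. Then |TF| = |F − T| = 43.70.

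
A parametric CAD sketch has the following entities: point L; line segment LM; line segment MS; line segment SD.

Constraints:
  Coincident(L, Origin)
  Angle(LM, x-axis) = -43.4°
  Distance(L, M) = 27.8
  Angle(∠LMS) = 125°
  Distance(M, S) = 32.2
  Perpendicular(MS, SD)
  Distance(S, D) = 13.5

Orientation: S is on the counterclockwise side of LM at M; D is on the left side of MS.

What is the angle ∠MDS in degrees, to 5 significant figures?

67.254°

L is at the origin; LM runs at -43.4° with length 27.8, so M = 27.8·(cos -43.4°, sin -43.4°) = (20.199, -19.101). ∠LMS = 125.0°, so MS runs at -43.4° + (180° − 125.0°) = 11.600° from the x-axis; with |MS| = 32.2, S = M + 32.2·(cos 11.600°, sin 11.600°) = (51.741, -12.626). MS ⟂ SD; with |SD| = 13.5 on the left of MS, D = S + 13.5·(-0.20108, 0.97958) = (49.027, 0.59794). Then cos ∠MDS = DM·DS / (|DM||DS|), giving 67.254°.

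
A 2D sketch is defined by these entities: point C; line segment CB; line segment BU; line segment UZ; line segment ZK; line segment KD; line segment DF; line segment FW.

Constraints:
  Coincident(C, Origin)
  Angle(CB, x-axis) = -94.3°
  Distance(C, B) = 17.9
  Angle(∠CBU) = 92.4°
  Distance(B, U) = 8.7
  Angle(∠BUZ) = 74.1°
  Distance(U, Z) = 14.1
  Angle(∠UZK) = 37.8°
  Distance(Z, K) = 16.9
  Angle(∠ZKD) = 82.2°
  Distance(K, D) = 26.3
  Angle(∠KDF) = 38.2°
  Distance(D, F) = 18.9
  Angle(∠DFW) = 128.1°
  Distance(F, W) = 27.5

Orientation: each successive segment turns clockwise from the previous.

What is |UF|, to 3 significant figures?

7.46

C is at the origin; CB runs at -94.3° with length 17.9, so B = (-1.34, -17.8). ∠CBU = 92.4° gives BU at 178° from the x-axis; with |BU| = 8.7, U = (-10.0, -17.6). ∠BUZ = 74.1° gives UZ at 72.2° from the x-axis; with |UZ| = 14.1, Z = (-5.73, -4.14). ∠UZK = 37.8° gives ZK at -70.0° from the x-axis; with |ZK| = 16.9, K = (0.0531, -20.0). ∠ZKD = 82.2° gives KD at -168° from the x-axis; with |KD| = 26.3, D = (-25.7, -25.6). ∠KDF = 38.2° gives DF at 50.4° from the x-axis; with |DF| = 18.9, F = (-13.6, -11.0). Then |UF| = |F − U| = 7.46.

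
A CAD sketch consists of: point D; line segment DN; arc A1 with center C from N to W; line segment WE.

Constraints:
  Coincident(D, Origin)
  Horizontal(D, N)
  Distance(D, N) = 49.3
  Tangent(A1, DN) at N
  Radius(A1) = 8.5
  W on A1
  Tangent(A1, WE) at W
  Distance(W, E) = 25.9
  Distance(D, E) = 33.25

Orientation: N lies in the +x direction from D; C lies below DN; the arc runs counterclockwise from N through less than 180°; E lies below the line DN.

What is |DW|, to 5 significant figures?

43.197

D is at the origin; DN is horizontal with |DN| = 49.3 and N on the +x side, so N = (49.300, 0.0000). The tangent condition forces CN to be normal to DN, so C = N + (0, -8.5) = (49.300, -8.5000). Since CW ⟂ WE (tangency), |CE| = √(8.5² + 25.9²) = 27.259 regardless of where W sits on A1. So E lies on both circle(D, 33.25) and circle(C, 27.259); the below-DN intersection is E = (25.349, -21.517). W is the foot of the tangent from E: W = (43.115, -2.6697).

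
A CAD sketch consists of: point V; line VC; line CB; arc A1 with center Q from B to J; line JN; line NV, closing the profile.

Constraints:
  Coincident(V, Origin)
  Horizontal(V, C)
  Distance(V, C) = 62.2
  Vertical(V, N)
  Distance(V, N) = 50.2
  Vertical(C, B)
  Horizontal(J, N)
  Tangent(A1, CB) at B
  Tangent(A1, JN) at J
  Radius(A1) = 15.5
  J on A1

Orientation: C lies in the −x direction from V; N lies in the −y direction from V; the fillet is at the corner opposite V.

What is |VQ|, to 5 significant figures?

58.181

V is at the origin; V and C share the same y with |VC| = 62.2 and C on the −x side, so C = (-62.200, 0.0000). VN is vertical with |VN| = 50.2 and N on the −y side, so N = (0.0000, -50.200). The virtual corner opposite V is at (-62.200, -50.200). The tangent condition forces QB to be normal to CB and the tangent condition forces QJ to be normal to JN, with radius 15.5, so the center Q sits 15.5 in from both sides at Q = (-46.700, -34.700). Then |VQ| = |Q − V| = 58.181.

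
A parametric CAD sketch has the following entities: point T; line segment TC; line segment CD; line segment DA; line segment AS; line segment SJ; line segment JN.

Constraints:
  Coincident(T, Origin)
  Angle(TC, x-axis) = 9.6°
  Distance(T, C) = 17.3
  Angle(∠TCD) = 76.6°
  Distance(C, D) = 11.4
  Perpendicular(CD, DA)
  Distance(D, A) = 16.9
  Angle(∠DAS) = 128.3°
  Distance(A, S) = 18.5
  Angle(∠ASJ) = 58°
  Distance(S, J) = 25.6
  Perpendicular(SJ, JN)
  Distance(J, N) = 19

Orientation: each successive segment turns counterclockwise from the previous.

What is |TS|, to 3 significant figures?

13.6

CD ⟂ DA, so DA runs at -157°; with |DA| = 16.9, A = (-2.95, 6.78). ∠DAS = 128.3° gives AS at -105° from the x-axis; with |AS| = 18.5, S = (-7.83, -11.1). Then |TS| = |S − T| = 13.6.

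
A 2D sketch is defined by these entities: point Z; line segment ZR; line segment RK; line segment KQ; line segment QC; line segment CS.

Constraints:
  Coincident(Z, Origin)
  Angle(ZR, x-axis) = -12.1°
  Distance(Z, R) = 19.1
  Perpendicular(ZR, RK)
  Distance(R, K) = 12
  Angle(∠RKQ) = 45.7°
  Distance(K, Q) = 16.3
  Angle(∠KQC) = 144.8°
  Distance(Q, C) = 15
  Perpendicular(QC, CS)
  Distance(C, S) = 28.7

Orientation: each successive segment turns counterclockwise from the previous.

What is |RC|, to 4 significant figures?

20.18

∠RKQ = 45.7° gives KQ at -147.8° from the x-axis; with |KQ| = 16.3, Q = (7.398, -0.9562). ∠KQC = 144.8° gives QC at -112.6° from the x-axis; with |QC| = 15.0, C = (1.634, -14.80). Then |RC| = |C − R| = 20.18.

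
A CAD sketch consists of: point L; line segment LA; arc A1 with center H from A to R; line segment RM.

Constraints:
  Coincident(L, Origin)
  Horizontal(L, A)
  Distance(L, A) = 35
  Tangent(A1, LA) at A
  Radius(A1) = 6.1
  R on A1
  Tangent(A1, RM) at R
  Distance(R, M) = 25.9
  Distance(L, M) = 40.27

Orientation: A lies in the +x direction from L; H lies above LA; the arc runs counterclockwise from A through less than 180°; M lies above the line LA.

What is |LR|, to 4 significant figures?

41.18

L is at the origin; L and A share the same y with |LA| = 35.0 and A on the +x side, so A = (35.00, 0.000). Tangency of A1 to LA means the radius HA is perpendicular to LA, so H = A + (0, 6.1) = (35.00, 6.100). Since HR ⟂ RM (tangency), |HM| = √(6.1² + 25.9²) = 26.61 regardless of where R sits on A1. So M lies on both circle(L, 40.27) and circle(H, 26.61); the above-LA intersection is M = (25.68, 31.02). R is the foot of the tangent from M: R = (40.07, 9.490).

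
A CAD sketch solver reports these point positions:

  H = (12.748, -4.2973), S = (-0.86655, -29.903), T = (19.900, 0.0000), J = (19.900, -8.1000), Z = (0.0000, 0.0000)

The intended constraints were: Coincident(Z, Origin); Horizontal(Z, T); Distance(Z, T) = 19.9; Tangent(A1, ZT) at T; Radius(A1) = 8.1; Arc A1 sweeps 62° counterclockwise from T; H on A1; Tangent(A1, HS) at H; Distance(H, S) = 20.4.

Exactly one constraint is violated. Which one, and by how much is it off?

Distance(H, S) = 20.4 — off by 8.60.

Z = (0.00, 0.00) ✓; Z.y = 0.00, T.y = 0.00 ✓; |ZT| = 19.90 ✓; ∠(JT, TZ) = 90.00° ✓; |JT| = 8.100 ✓; bearing(J→H) − bearing(J→T) = 62.00° ✓; |JH| = 8.100 ✓; ∠(JH, HS) = 90.00° ✓; |HS| = 29.00 ✗.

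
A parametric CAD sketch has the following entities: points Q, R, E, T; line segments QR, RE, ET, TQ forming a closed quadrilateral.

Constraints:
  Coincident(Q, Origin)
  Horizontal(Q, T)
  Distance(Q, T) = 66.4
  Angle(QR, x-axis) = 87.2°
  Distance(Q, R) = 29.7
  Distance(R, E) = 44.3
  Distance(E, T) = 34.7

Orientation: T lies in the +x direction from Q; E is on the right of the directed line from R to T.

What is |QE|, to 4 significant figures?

31.90

Q is at the origin; Q and T share the same y with |QT| = 66.4 and T in +x, so T = (66.4, 0). QR runs at 87.2° with |QR| = 29.7, so R = (1.451, 29.66). E is determined by |RE| = 44.3 and |ET| = 34.7 together: it lies at the intersection of circle(R, 44.3) and circle(T, 34.7). With |RT| = 71.40, the foot of the radical line on RT is 41.01 from R and the perpendicular offset is √(44.3² − 41.01²) = 16.75. Taking the right-of-RT solution: E = (31.80, -2.608).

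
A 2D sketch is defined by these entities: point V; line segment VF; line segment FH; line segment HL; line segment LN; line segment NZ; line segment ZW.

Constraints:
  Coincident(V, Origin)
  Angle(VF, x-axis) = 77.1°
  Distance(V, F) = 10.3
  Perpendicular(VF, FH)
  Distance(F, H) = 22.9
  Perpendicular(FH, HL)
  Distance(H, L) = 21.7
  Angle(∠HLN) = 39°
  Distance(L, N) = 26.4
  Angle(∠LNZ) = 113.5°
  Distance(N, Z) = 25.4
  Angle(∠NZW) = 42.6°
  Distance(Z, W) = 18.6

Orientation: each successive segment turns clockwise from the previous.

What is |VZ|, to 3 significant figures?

36.4

V is at the origin; VF runs at 77.1° with length 10.3, so F = (2.30, 10.0). VF is perpendicular to FH, so FH runs at -12.9°; with |FH| = 22.9, H = (24.6, 4.93). FH is perpendicular to HL, so HL runs at -103°; with |HL| = 21.7, L = (19.8, -16.2). ∠HLN = 39.0° gives LN at 116° from the x-axis; with |LN| = 26.4, N = (8.16, 7.48). ∠LNZ = 113.5° gives NZ at 49.6° from the x-axis; with |NZ| = 25.4, Z = (24.6, 26.8). Then |VZ| = |Z − V| = 36.4.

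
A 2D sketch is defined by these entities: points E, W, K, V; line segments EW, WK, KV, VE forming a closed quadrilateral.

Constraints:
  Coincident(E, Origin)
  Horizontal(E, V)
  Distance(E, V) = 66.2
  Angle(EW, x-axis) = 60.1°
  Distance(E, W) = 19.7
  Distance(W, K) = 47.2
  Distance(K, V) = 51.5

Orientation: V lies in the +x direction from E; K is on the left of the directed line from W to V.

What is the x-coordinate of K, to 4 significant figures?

46.01

Checks: |WK| = 47.20 ✓; |KV| = 51.50 ✓.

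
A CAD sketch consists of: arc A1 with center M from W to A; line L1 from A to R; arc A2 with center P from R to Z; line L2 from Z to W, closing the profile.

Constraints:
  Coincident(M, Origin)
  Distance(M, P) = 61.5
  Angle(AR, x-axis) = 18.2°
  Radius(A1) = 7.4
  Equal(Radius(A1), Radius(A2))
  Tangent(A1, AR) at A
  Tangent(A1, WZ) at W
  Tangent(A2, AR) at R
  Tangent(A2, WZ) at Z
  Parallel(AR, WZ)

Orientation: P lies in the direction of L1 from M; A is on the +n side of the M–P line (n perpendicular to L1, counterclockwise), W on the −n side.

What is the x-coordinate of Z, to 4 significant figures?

60.73

Tangency of A1 to both parallel lines with radius 7.4 puts A and W at M ± 7.4·n: A = (-2.311, 7.030), W = (2.311, -7.030). Equal radii place R and Z the same way about P: R = P + 7.4·n = (56.11, 26.24), Z = P − 7.4·n = (60.73, 12.18). So Z.x = 60.73.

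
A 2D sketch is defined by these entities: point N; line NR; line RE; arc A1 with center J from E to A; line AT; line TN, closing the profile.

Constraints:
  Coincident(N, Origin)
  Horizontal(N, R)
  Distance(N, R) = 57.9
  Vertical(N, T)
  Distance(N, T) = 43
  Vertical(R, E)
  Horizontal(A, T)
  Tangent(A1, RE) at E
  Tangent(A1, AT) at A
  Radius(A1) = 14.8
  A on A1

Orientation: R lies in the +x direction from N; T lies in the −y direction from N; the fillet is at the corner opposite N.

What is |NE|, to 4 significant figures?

64.40

N is at the origin; N and R share the same y with |NR| = 57.9 and R on the +x side, so R = (57.90, 0.000). N and T share the same x with |NT| = 43.0 and T on the −y side, so T = (0.000, -43.00). The virtual corner opposite N is at (57.90, -43.00). Since A1 is tangent to RE there, JE ⟂ RE and A1 meets AT tangentially, so JA is at right angles to AT, with radius 14.8, so the center J sits 14.8 in from both sides at J = (43.10, -28.20). That places the tangent points at E = (57.90, -28.20) on RE and A = (43.10, -43.00) on AT. Then |NE| = |E − N| = 64.40.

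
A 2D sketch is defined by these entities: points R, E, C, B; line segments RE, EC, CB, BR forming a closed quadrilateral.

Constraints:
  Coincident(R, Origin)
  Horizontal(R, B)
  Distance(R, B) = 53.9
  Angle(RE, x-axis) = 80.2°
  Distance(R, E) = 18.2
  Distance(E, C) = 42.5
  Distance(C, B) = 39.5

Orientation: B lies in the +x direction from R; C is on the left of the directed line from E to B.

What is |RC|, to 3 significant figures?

55.4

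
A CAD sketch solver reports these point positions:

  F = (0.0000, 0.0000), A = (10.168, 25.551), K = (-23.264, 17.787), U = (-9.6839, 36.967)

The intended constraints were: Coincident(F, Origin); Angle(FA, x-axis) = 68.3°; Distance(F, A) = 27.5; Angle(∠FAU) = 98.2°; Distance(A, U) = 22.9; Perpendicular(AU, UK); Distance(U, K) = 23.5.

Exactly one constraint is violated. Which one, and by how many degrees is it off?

Perpendicular(AU, UK) — off by 5.40°.

F = (0.00, 0.00) ✓; FA at 68.30° ✓; |FA| = 27.50 ✓; ∠FAU = 98.20° ✓; |AU| = 22.90 ✓; ∠(AU, UK) = 84.60° ✗; |UK| = 23.50 ✓.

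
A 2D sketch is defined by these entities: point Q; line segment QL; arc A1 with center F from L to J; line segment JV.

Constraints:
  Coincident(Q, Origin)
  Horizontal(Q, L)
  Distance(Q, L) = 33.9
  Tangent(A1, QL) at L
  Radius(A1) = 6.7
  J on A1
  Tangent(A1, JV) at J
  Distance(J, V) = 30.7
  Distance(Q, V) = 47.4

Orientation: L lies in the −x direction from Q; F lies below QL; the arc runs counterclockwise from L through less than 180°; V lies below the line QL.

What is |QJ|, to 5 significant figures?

41.160

Q is at the origin; Q and L share the same y with |QL| = 33.9 and L on the −x side, so L = (-33.900, 0.0000). Tangency of A1 to QL means the radius FL is perpendicular to QL, so F = L + (0, -6.7) = (-33.900, -6.7000). Since FJ ⟂ JV (tangency), |FV| = √(6.7² + 30.7²) = 31.423 regardless of where J sits on A1. So V lies on both circle(Q, 47.4) and circle(F, 31.423); the below-QL intersection is V = (-28.737, -37.696). J is the foot of the tangent from V: J = (-40.122, -9.1847).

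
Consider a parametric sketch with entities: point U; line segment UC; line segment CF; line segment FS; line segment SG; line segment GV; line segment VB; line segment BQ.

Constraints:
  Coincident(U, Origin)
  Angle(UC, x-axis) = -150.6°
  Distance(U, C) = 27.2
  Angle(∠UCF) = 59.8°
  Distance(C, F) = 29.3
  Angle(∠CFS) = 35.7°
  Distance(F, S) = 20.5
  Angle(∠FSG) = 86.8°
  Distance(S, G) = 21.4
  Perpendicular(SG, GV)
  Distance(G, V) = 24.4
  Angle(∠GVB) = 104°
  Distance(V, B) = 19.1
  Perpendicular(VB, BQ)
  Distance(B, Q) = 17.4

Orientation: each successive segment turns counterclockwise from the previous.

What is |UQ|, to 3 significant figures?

19.6

U is at the origin; UC runs at -150.6° with length 27.2, so C = (-23.7, -13.4). ∠UCF = 59.8° gives CF at -30.4° from the x-axis; with |CF| = 29.3, F = (1.57, -28.2). ∠CFS = 35.7° gives FS at 114° from the x-axis; with |FS| = 20.5, S = (-6.73, -9.44). ∠FSG = 86.8° gives SG at -153° from the x-axis; with |SG| = 21.4, G = (-25.8, -19.2). SG ⟂ GV, so GV runs at -62.9°; with |GV| = 24.4, V = (-14.7, -40.9). ∠GVB = 104.0° gives VB at 13.1° from the x-axis; with |VB| = 19.1, B = (3.94, -36.6). The perpendicularity gives BQ at right angles to VB, so BQ runs at 103°; with |BQ| = 17.4, Q = (-0.00682, -19.6). Then |UQ| = |Q − U| = 19.6.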